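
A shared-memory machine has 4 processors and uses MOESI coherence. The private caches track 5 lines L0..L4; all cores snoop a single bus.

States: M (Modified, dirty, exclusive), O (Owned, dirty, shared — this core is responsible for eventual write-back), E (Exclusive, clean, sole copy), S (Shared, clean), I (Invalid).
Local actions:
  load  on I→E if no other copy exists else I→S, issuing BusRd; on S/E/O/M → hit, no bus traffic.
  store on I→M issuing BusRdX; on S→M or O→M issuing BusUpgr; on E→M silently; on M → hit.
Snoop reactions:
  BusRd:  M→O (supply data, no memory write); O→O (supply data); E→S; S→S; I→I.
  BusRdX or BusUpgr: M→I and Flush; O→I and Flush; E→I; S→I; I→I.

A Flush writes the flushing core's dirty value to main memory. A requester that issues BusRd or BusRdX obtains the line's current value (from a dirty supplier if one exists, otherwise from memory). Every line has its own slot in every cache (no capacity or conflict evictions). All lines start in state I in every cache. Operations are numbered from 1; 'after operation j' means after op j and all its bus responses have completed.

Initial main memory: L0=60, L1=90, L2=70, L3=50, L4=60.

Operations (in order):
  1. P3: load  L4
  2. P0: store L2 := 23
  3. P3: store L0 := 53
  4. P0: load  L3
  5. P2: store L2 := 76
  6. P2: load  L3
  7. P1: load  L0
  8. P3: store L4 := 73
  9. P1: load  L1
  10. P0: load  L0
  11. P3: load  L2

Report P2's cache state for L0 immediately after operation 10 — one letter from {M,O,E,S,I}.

  op1 P3: load  L4 → I/I/I/E on L4; bus BusRd; mem=60
  op2 P0: store L2 := 23 → M/I/I/I on L2; bus BusRdX; mem=70
  op3 P3: store L0 := 53 → I/I/I/M on L0; bus BusRdX; mem=60
  op4 P0: load  L3 → E/I/I/I on L3; bus BusRd; mem=50
  op5 P2: store L2 := 76 → I/I/M/I on L2; bus BusRdX Flush; mem=23
  op6 P2: load  L3 → S/I/S/I on L3; bus BusRd; mem=50
  op7 P1: load  L0 → I/S/I/O on L0; bus BusRd; mem=60
  op8 P3: store L4 := 73 → I/I/I/M on L4; bus (none); mem=60
  op9 P1: load  L1 → I/E/I/I on L1; bus BusRd; mem=90
  op10 P0: load  L0 → S/S/I/O on L0; bus BusRd; mem=60
  op11 P3: load  L2 → I/I/O/S on L2; bus BusRd; mem=23

state = I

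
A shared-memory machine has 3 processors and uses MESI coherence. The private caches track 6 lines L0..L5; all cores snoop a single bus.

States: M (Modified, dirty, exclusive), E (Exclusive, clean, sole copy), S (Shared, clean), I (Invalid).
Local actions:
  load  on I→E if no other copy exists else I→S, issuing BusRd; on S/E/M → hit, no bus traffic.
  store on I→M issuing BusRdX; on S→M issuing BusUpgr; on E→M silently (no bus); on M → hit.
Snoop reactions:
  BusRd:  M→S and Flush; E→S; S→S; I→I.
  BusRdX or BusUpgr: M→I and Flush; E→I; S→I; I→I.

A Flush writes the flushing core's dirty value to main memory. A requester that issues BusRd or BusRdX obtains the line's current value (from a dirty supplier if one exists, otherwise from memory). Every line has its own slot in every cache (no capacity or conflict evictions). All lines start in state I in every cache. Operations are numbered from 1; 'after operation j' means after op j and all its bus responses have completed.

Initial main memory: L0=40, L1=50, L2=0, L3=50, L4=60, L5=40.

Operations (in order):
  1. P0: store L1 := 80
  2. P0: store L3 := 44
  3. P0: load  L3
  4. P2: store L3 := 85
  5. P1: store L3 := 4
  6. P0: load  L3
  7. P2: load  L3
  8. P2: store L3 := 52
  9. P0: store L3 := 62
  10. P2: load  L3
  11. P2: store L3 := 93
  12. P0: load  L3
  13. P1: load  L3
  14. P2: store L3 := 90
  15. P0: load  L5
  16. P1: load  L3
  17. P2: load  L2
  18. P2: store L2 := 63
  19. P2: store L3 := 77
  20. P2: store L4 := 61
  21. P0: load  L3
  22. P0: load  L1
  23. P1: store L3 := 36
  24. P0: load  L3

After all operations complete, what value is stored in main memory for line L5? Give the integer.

memory[L5] = 40

1. P0: store L1 := 80  bus=[BusRdX]  L1: P0=M P1=I P2=I  mem[L1]=50
2. P0: store L3 := 44  bus=[BusRdX]  L3: P0=M P1=I P2=I  mem[L3]=50
3. P0: load  L3  bus=[-]  L3: P0=M P1=I P2=I  mem[L3]=50
4. P2: store L3 := 85  bus=[BusRdX,Flush]  L3: P0=I P1=I P2=M  mem[L3]=44
5. P1: store L3 := 4  bus=[BusRdX,Flush]  L3: P0=I P1=M P2=I  mem[L3]=85
6. P0: load  L3  bus=[BusRd,Flush]  L3: P0=S P1=S P2=I  mem[L3]=4
7. P2: load  L3  bus=[BusRd]  L3: P0=S P1=S P2=S  mem[L3]=4
8. P2: store L3 := 52  bus=[BusUpgr]  L3: P0=I P1=I P2=M  mem[L3]=4
9. P0: store L3 := 62  bus=[BusRdX,Flush]  L3: P0=M P1=I P2=I  mem[L3]=52
10. P2: load  L3  bus=[BusRd,Flush]  L3: P0=S P1=I P2=S  mem[L3]=62
11. P2: store L3 := 93  bus=[BusUpgr]  L3: P0=I P1=I P2=M  mem[L3]=62
12. P0: load  L3  bus=[BusRd,Flush]  L3: P0=S P1=I P2=S  mem[L3]=93
13. P1: load  L3  bus=[BusRd]  L3: P0=S P1=S P2=S  mem[L3]=93
14. P2: store L3 := 90  bus=[BusUpgr]  L3: P0=I P1=I P2=M  mem[L3]=93
15. P0: load  L5  bus=[BusRd]  L5: P0=E P1=I P2=I  mem[L5]=40
16. P1: load  L3  bus=[BusRd,Flush]  L3: P0=I P1=S P2=S  mem[L3]=90
17. P2: load  L2  bus=[BusRd]  L2: P0=I P1=I P2=E  mem[L2]=0
18. P2: store L2 := 63  bus=[-]  L2: P0=I P1=I P2=M  mem[L2]=0
19. P2: store L3 := 77  bus=[BusUpgr]  L3: P0=I P1=I P2=M  mem[L3]=90
20. P2: store L4 := 61  bus=[BusRdX]  L4: P0=I P1=I P2=M  mem[L4]=60
21. P0: load  L3  bus=[BusRd,Flush]  L3: P0=S P1=I P2=S  mem[L3]=77
22. P0: load  L1  bus=[-]  L1: P0=M P1=I P2=I  mem[L1]=50
23. P1: store L3 := 36  bus=[BusRdX]  L3: P0=I P1=M P2=I  mem[L3]=77
24. P0: load  L3  bus=[BusRd,Flush]  L3: P0=S P1=S P2=I  mem[L3]=36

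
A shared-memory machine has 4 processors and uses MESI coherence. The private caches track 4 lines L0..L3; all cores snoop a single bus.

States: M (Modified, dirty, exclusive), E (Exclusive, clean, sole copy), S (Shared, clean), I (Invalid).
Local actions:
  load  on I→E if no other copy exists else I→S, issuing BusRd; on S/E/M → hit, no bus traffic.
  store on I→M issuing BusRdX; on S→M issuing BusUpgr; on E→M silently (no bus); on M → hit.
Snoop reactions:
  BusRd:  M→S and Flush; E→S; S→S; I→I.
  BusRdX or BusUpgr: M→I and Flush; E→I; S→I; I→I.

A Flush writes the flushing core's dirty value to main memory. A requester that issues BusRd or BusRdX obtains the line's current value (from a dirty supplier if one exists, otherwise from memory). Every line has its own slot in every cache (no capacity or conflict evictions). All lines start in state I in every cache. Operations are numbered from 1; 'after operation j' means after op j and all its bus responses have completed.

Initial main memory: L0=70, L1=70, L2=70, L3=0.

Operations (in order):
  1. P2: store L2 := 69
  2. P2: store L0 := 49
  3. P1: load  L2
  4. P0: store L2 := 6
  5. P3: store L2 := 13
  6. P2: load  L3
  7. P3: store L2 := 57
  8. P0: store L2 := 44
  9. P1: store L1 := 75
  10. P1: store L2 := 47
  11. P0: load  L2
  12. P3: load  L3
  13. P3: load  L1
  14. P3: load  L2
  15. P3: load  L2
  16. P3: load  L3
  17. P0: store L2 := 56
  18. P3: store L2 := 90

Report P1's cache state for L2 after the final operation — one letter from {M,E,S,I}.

state = I

1. P2: store L2 := 69  bus=[BusRdX]  L2: P0=I P1=I P2=M P3=I  mem[L2]=70
2. P2: store L0 := 49  bus=[BusRdX]  L0: P0=I P1=I P2=M P3=I  mem[L0]=70
3. P1: load  L2  bus=[BusRd,Flush]  L2: P0=I P1=S P2=S P3=I  mem[L2]=69
4. P0: store L2 := 6  bus=[BusRdX]  L2: P0=M P1=I P2=I P3=I  mem[L2]=69
5. P3: store L2 := 13  bus=[BusRdX,Flush]  L2: P0=I P1=I P2=I P3=M  mem[L2]=6
6. P2: load  L3  bus=[BusRd]  L3: P0=I P1=I P2=E P3=I  mem[L3]=0
7. P3: store L2 := 57  bus=[-]  L2: P0=I P1=I P2=I P3=M  mem[L2]=6
8. P0: store L2 := 44  bus=[BusRdX,Flush]  L2: P0=M P1=I P2=I P3=I  mem[L2]=57
9. P1: store L1 := 75  bus=[BusRdX]  L1: P0=I P1=M P2=I P3=I  mem[L1]=70
10. P1: store L2 := 47  bus=[BusRdX,Flush]  L2: P0=I P1=M P2=I P3=I  mem[L2]=44
11. P0: load  L2  bus=[BusRd,Flush]  L2: P0=S P1=S P2=I P3=I  mem[L2]=47
12. P3: load  L3  bus=[BusRd]  L3: P0=I P1=I P2=S P3=S  mem[L3]=0
13. P3: load  L1  bus=[BusRd,Flush]  L1: P0=I P1=S P2=I P3=S  mem[L1]=75
14. P3: load  L2  bus=[BusRd]  L2: P0=S P1=S P2=I P3=S  mem[L2]=47
15. P3: load  L2  bus=[-]  L2: P0=S P1=S P2=I P3=S  mem[L2]=47
16. P3: load  L3  bus=[-]  L3: P0=I P1=I P2=S P3=S  mem[L3]=0
17. P0: store L2 := 56  bus=[BusUpgr]  L2: P0=M P1=I P2=I P3=I  mem[L2]=47
18. P3: store L2 := 90  bus=[BusRdX,Flush]  L2: P0=I P1=I P2=I P3=M  mem[L2]=56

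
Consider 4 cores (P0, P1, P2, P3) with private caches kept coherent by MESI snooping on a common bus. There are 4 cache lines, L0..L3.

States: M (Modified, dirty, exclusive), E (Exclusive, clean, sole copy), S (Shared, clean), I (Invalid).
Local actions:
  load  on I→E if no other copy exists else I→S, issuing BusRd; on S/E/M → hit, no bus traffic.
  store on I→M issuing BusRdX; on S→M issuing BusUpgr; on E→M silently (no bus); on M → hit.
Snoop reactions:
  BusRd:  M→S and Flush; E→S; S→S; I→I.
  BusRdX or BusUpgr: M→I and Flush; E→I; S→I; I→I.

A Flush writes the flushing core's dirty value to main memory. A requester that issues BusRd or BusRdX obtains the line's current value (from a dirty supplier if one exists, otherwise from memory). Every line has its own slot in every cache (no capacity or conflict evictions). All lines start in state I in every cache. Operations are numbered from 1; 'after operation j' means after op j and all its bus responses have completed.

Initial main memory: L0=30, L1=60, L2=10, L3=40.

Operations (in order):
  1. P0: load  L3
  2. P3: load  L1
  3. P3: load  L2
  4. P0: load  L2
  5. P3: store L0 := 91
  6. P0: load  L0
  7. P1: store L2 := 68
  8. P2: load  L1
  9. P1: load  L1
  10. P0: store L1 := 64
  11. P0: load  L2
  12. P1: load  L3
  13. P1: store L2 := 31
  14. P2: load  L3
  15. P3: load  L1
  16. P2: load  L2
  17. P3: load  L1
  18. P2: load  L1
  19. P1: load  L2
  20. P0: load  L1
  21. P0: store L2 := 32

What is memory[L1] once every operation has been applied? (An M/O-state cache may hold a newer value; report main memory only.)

memory[L1] = 64

  op1 P0: load  L3 → E/I/I/I on L3; bus BusRd; mem=40
  op2 P3: load  L1 → I/I/I/E on L1; bus BusRd; mem=60
  op3 P3: load  L2 → I/I/I/E on L2; bus BusRd; mem=10
  op4 P0: load  L2 → S/I/I/S on L2; bus BusRd; mem=10
  op5 P3: store L0 := 91 → I/I/I/M on L0; bus BusRdX; mem=30
  op6 P0: load  L0 → S/I/I/S on L0; bus BusRd Flush; mem=91
  op7 P1: store L2 := 68 → I/M/I/I on L2; bus BusRdX; mem=10
  op8 P2: load  L1 → I/I/S/S on L1; bus BusRd; mem=60
  op9 P1: load  L1 → I/S/S/S on L1; bus BusRd; mem=60
  op10 P0: store L1 := 64 → M/I/I/I on L1; bus BusRdX; mem=60
  op11 P0: load  L2 → S/S/I/I on L2; bus BusRd Flush; mem=68
  op12 P1: load  L3 → S/S/I/I on L3; bus BusRd; mem=40
  op13 P1: store L2 := 31 → I/M/I/I on L2; bus BusUpgr; mem=68
  op14 P2: load  L3 → S/S/S/I on L3; bus BusRd; mem=40
  op15 P3: load  L1 → S/I/I/S on L1; bus BusRd Flush; mem=64
  op16 P2: load  L2 → I/S/S/I on L2; bus BusRd Flush; mem=31
  op17 P3: load  L1 → S/I/I/S on L1; bus (none); mem=64
  op18 P2: load  L1 → S/I/S/S on L1; bus BusRd; mem=64
  op19 P1: load  L2 → I/S/S/I on L2; bus (none); mem=31
  op20 P0: load  L1 → S/I/S/S on L1; bus (none); mem=64
  op21 P0: store L2 := 32 → M/I/I/I on L2; bus BusRdX; mem=31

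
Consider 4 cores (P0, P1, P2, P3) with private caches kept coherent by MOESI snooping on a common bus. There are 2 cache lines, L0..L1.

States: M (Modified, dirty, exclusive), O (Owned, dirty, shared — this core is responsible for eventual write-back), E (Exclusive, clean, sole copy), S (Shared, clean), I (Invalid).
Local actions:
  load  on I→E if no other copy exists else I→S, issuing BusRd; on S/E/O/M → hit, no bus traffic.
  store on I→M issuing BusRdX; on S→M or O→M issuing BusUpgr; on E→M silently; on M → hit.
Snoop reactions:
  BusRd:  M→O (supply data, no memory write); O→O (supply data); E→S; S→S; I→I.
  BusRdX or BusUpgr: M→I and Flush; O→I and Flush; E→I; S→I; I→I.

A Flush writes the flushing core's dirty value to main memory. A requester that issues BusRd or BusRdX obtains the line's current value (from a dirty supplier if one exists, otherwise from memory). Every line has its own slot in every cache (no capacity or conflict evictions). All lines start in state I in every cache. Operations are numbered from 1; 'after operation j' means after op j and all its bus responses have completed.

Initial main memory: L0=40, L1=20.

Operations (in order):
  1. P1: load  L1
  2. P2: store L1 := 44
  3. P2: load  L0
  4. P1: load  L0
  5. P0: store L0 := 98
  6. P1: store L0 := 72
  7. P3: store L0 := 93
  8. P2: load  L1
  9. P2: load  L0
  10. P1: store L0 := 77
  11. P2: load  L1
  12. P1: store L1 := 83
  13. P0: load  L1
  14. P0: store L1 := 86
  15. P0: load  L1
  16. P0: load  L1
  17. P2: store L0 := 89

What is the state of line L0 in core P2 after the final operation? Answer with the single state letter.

1. P1: load  L1  bus=[BusRd]  L1: P0=I P1=E P2=I P3=I  mem[L1]=20
2. P2: store L1 := 44  bus=[BusRdX]  L1: P0=I P1=I P2=M P3=I  mem[L1]=20
3. P2: load  L0  bus=[BusRd]  L0: P0=I P1=I P2=E P3=I  mem[L0]=40
4. P1: load  L0  bus=[BusRd]  L0: P0=I P1=S P2=S P3=I  mem[L0]=40
5. P0: store L0 := 98  bus=[BusRdX]  L0: P0=M P1=I P2=I P3=I  mem[L0]=40
6. P1: store L0 := 72  bus=[BusRdX,Flush]  L0: P0=I P1=M P2=I P3=I  mem[L0]=98
7. P3: store L0 := 93  bus=[BusRdX,Flush]  L0: P0=I P1=I P2=I P3=M  mem[L0]=72
8. P2: load  L1  bus=[-]  L1: P0=I P1=I P2=M P3=I  mem[L1]=20
9. P2: load  L0  bus=[BusRd]  L0: P0=I P1=I P2=S P3=O  mem[L0]=72
10. P1: store L0 := 77  bus=[BusRdX,Flush]  L0: P0=I P1=M P2=I P3=I  mem[L0]=93
11. P2: load  L1  bus=[-]  L1: P0=I P1=I P2=M P3=I  mem[L1]=20
12. P1: store L1 := 83  bus=[BusRdX,Flush]  L1: P0=I P1=M P2=I P3=I  mem[L1]=44
13. P0: load  L1  bus=[BusRd]  L1: P0=S P1=O P2=I P3=I  mem[L1]=44
14. P0: store L1 := 86  bus=[BusUpgr,Flush]  L1: P0=M P1=I P2=I P3=I  mem[L1]=83
15. P0: load  L1  bus=[-]  L1: P0=M P1=I P2=I P3=I  mem[L1]=83
16. P0: load  L1  bus=[-]  L1: P0=M P1=I P2=I P3=I  mem[L1]=83
17. P2: store L0 := 89  bus=[BusRdX,Flush]  L0: P0=I P1=I P2=M P3=I  mem[L0]=77

state = M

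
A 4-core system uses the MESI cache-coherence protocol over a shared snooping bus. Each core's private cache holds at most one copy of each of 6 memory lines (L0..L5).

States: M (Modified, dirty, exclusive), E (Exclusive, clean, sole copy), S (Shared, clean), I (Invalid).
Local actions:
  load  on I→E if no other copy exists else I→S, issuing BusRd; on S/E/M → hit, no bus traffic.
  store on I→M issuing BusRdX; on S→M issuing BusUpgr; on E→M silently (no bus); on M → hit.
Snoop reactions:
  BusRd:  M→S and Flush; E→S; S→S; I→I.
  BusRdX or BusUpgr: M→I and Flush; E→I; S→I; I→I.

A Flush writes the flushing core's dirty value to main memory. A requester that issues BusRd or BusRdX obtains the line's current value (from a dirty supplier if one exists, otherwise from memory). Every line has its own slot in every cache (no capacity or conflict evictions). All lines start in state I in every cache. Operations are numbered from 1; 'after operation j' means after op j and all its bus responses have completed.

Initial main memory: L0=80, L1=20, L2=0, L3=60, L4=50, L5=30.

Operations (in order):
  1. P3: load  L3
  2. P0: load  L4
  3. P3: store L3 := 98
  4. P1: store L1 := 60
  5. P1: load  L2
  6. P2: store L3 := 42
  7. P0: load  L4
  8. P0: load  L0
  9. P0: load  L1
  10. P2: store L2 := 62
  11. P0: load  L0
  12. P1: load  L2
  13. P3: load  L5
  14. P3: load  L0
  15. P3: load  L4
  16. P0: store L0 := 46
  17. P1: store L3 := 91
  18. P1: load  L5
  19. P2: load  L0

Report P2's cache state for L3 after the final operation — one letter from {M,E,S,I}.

state = I

  op1 P3: load  L3 → I/I/I/E on L3; bus BusRd; mem=60
  op2 P0: load  L4 → E/I/I/I on L4; bus BusRd; mem=50
  op3 P3: store L3 := 98 → I/I/I/M on L3; bus (none); mem=60
  op4 P1: store L1 := 60 → I/M/I/I on L1; bus BusRdX; mem=20
  op5 P1: load  L2 → I/E/I/I on L2; bus BusRd; mem=0
  op6 P2: store L3 := 42 → I/I/M/I on L3; bus BusRdX Flush; mem=98
  op7 P0: load  L4 → E/I/I/I on L4; bus (none); mem=50
  op8 P0: load  L0 → E/I/I/I on L0; bus BusRd; mem=80
  op9 P0: load  L1 → S/S/I/I on L1; bus BusRd Flush; mem=60
  op10 P2: store L2 := 62 → I/I/M/I on L2; bus BusRdX; mem=0
  op11 P0: load  L0 → E/I/I/I on L0; bus (none); mem=80
  op12 P1: load  L2 → I/S/S/I on L2; bus BusRd Flush; mem=62
  op13 P3: load  L5 → I/I/I/E on L5; bus BusRd; mem=30
  op14 P3: load  L0 → S/I/I/S on L0; bus BusRd; mem=80
  op15 P3: load  L4 → S/I/I/S on L4; bus BusRd; mem=50
  op16 P0: store L0 := 46 → M/I/I/I on L0; bus BusUpgr; mem=80
  op17 P1: store L3 := 91 → I/M/I/I on L3; bus BusRdX Flush; mem=42
  op18 P1: load  L5 → I/S/I/S on L5; bus BusRd; mem=30
  op19 P2: load  L0 → S/I/S/I on L0; bus BusRd Flush; mem=46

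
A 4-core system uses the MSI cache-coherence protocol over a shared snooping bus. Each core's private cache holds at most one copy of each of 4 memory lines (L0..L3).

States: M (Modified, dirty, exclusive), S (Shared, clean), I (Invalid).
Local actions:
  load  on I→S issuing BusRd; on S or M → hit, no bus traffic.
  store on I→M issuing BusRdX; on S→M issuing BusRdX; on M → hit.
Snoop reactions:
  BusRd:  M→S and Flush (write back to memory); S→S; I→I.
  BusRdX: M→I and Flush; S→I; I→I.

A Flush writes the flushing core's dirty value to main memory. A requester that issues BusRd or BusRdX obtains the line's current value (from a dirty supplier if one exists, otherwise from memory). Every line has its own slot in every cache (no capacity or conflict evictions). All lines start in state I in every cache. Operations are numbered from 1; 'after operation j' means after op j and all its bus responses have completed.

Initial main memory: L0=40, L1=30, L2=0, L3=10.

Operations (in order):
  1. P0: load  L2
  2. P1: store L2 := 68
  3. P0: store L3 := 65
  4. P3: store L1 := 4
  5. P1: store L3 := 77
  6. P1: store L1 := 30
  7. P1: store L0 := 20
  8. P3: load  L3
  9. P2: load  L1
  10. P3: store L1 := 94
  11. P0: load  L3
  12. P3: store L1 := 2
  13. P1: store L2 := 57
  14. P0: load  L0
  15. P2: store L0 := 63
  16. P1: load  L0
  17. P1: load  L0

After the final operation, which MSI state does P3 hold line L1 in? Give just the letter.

1. P0: load  L2  bus=[BusRd]  L2: P0=S P1=I P2=I P3=I  mem[L2]=0
2. P1: store L2 := 68  bus=[BusRdX]  L2: P0=I P1=M P2=I P3=I  mem[L2]=0
3. P0: store L3 := 65  bus=[BusRdX]  L3: P0=M P1=I P2=I P3=I  mem[L3]=10
4. P3: store L1 := 4  bus=[BusRdX]  L1: P0=I P1=I P2=I P3=M  mem[L1]=30
5. P1: store L3 := 77  bus=[BusRdX,Flush]  L3: P0=I P1=M P2=I P3=I  mem[L3]=65
6. P1: store L1 := 30  bus=[BusRdX,Flush]  L1: P0=I P1=M P2=I P3=I  mem[L1]=4
7. P1: store L0 := 20  bus=[BusRdX]  L0: P0=I P1=M P2=I P3=I  mem[L0]=40
8. P3: load  L3  bus=[BusRd,Flush]  L3: P0=I P1=S P2=I P3=S  mem[L3]=77
9. P2: load  L1  bus=[BusRd,Flush]  L1: P0=I P1=S P2=S P3=I  mem[L1]=30
10. P3: store L1 := 94  bus=[BusRdX]  L1: P0=I P1=I P2=I P3=M  mem[L1]=30
11. P0: load  L3  bus=[BusRd]  L3: P0=S P1=S P2=I P3=S  mem[L3]=77
12. P3: store L1 := 2  bus=[-]  L1: P0=I P1=I P2=I P3=M  mem[L1]=30
13. P1: store L2 := 57  bus=[-]  L2: P0=I P1=M P2=I P3=I  mem[L2]=0
14. P0: load  L0  bus=[BusRd,Flush]  L0: P0=S P1=S P2=I P3=I  mem[L0]=20
15. P2: store L0 := 63  bus=[BusRdX]  L0: P0=I P1=I P2=M P3=I  mem[L0]=20
16. P1: load  L0  bus=[BusRd,Flush]  L0: P0=I P1=S P2=S P3=I  mem[L0]=63
17. P1: load  L0  bus=[-]  L0: P0=I P1=S P2=S P3=I  mem[L0]=63

state = M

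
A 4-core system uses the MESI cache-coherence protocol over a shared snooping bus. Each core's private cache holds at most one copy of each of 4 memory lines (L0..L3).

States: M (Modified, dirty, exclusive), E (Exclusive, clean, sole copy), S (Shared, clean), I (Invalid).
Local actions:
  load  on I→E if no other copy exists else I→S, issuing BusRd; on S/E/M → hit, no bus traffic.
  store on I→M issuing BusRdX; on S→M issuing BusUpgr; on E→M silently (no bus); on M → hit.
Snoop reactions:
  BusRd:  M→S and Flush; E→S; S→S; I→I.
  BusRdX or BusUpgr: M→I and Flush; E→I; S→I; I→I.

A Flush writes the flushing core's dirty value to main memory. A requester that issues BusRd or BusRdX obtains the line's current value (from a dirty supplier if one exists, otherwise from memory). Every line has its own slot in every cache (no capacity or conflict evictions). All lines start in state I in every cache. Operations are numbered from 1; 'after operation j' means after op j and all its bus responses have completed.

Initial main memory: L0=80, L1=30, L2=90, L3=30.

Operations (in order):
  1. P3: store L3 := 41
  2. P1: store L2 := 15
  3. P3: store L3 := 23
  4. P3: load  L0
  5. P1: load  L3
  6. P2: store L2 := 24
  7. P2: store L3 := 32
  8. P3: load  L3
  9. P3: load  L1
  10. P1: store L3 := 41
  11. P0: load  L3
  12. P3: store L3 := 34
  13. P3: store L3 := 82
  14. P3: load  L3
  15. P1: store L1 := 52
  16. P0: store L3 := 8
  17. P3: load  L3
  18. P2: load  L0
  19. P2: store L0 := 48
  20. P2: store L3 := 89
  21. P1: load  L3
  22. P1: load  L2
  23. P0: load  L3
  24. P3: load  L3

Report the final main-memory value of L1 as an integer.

[1] P3: store L3 := 41 | P0:I, P1:I, P2:I, P3:M(41) | bus: BusRdX
[2] P1: store L2 := 15 | P0:I, P1:M(15), P2:I, P3:I | bus: BusRdX
[3] P3: store L3 := 23 | P0:I, P1:I, P2:I, P3:M(23) | bus: none
[4] P3: load  L0 | P0:I, P1:I, P2:I, P3:E(80) | bus: BusRd
[5] P1: load  L3 | P0:I, P1:S(23), P2:I, P3:S(23) | bus: BusRd,Flush
[6] P2: store L2 := 24 | P0:I, P1:I, P2:M(24), P3:I | bus: BusRdX,Flush
[7] P2: store L3 := 32 | P0:I, P1:I, P2:M(32), P3:I | bus: BusRdX
[8] P3: load  L3 | P0:I, P1:I, P2:S(32), P3:S(32) | bus: BusRd,Flush
[9] P3: load  L1 | P0:I, P1:I, P2:I, P3:E(30) | bus: BusRd
[10] P1: store L3 := 41 | P0:I, P1:M(41), P2:I, P3:I | bus: BusRdX
[11] P0: load  L3 | P0:S(41), P1:S(41), P2:I, P3:I | bus: BusRd,Flush
[12] P3: store L3 := 34 | P0:I, P1:I, P2:I, P3:M(34) | bus: BusRdX
[13] P3: store L3 := 82 | P0:I, P1:I, P2:I, P3:M(82) | bus: none
[14] P3: load  L3 | P0:I, P1:I, P2:I, P3:M(82) | bus: none
[15] P1: store L1 := 52 | P0:I, P1:M(52), P2:I, P3:I | bus: BusRdX
[16] P0: store L3 := 8 | P0:M(8), P1:I, P2:I, P3:I | bus: BusRdX,Flush
[17] P3: load  L3 | P0:S(8), P1:I, P2:I, P3:S(8) | bus: BusRd,Flush
[18] P2: load  L0 | P0:I, P1:I, P2:S(80), P3:S(80) | bus: BusRd
[19] P2: store L0 := 48 | P0:I, P1:I, P2:M(48), P3:I | bus: BusUpgr
[20] P2: store L3 := 89 | P0:I, P1:I, P2:M(89), P3:I | bus: BusRdX
[21] P1: load  L3 | P0:I, P1:S(89), P2:S(89), P3:I | bus: BusRd,Flush
[22] P1: load  L2 | P0:I, P1:S(24), P2:S(24), P3:I | bus: BusRd,Flush
[23] P0: load  L3 | P0:S(89), P1:S(89), P2:S(89), P3:I | bus: BusRd
[24] P3: load  L3 | P0:S(89), P1:S(89), P2:S(89), P3:S(89) | bus: BusRd

memory[L1] = 30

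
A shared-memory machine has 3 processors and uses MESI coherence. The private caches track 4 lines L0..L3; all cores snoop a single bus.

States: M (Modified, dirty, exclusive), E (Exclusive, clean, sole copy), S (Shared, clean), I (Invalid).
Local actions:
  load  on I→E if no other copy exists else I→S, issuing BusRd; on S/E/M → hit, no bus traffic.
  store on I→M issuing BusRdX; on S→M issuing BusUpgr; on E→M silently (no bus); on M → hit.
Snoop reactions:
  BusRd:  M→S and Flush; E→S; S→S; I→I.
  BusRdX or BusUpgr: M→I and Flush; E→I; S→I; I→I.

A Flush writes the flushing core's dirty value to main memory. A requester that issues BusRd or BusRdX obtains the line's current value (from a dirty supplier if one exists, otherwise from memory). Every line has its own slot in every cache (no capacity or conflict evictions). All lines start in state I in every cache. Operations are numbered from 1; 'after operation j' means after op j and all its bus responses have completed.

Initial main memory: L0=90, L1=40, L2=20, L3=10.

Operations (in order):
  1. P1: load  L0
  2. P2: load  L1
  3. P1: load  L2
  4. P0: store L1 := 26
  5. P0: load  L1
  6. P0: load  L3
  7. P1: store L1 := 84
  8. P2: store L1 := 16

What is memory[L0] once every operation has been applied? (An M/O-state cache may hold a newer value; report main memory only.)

memory[L0] = 90

1. P1: load  L0  bus=[BusRd]  L0: P0=I P1=E P2=I  mem[L0]=90
2. P2: load  L1  bus=[BusRd]  L1: P0=I P1=I P2=E  mem[L1]=40
3. P1: load  L2  bus=[BusRd]  L2: P0=I P1=E P2=I  mem[L2]=20
4. P0: store L1 := 26  bus=[BusRdX]  L1: P0=M P1=I P2=I  mem[L1]=40
5. P0: load  L1  bus=[-]  L1: P0=M P1=I P2=I  mem[L1]=40
6. P0: load  L3  bus=[BusRd]  L3: P0=E P1=I P2=I  mem[L3]=10
7. P1: store L1 := 84  bus=[BusRdX,Flush]  L1: P0=I P1=M P2=I  mem[L1]=26
8. P2: store L1 := 16  bus=[BusRdX,Flush]  L1: P0=I P1=I P2=M  mem[L1]=84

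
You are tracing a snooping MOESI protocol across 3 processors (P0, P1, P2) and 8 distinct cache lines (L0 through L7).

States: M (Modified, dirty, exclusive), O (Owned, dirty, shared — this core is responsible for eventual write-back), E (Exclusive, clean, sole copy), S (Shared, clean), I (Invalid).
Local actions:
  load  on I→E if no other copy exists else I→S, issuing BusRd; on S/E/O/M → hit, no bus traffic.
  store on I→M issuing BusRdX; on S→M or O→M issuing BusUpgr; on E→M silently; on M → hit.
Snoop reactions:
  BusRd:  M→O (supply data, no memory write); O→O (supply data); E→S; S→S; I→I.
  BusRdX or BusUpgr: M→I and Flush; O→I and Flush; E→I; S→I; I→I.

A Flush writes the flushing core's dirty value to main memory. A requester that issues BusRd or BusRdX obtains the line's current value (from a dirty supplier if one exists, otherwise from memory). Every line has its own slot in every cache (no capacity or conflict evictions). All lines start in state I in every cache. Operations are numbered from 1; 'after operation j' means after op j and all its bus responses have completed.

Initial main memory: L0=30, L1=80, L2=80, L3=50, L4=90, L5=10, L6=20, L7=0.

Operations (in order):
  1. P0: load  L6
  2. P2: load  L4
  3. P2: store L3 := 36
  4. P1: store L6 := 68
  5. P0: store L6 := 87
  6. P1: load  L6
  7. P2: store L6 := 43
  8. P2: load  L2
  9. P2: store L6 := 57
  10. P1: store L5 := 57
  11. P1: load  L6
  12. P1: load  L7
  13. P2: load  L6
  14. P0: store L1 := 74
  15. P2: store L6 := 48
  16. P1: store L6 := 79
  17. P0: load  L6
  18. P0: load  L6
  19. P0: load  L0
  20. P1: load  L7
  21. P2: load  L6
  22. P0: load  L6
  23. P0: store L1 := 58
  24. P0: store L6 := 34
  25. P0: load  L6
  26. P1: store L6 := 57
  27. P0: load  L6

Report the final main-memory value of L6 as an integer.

  op1 P0: load  L6 → E/I/I on L6; bus BusRd; mem=20
  op2 P2: load  L4 → I/I/E on L4; bus BusRd; mem=90
  op3 P2: store L3 := 36 → I/I/M on L3; bus BusRdX; mem=50
  op4 P1: store L6 := 68 → I/M/I on L6; bus BusRdX; mem=20
  op5 P0: store L6 := 87 → M/I/I on L6; bus BusRdX Flush; mem=68
  op6 P1: load  L6 → O/S/I on L6; bus BusRd; mem=68
  op7 P2: store L6 := 43 → I/I/M on L6; bus BusRdX Flush; mem=87
  op8 P2: load  L2 → I/I/E on L2; bus BusRd; mem=80
  op9 P2: store L6 := 57 → I/I/M on L6; bus (none); mem=87
  op10 P1: store L5 := 57 → I/M/I on L5; bus BusRdX; mem=10
  op11 P1: load  L6 → I/S/O on L6; bus BusRd; mem=87
  op12 P1: load  L7 → I/E/I on L7; bus BusRd; mem=0
  op13 P2: load  L6 → I/S/O on L6; bus (none); mem=87
  op14 P0: store L1 := 74 → M/I/I on L1; bus BusRdX; mem=80
  op15 P2: store L6 := 48 → I/I/M on L6; bus BusUpgr; mem=87
  op16 P1: store L6 := 79 → I/M/I on L6; bus BusRdX Flush; mem=48
  op17 P0: load  L6 → S/O/I on L6; bus BusRd; mem=48
  op18 P0: load  L6 → S/O/I on L6; bus (none); mem=48
  op19 P0: load  L0 → E/I/I on L0; bus BusRd; mem=30
  op20 P1: load  L7 → I/E/I on L7; bus (none); mem=0
  op21 P2: load  L6 → S/O/S on L6; bus BusRd; mem=48
  op22 P0: load  L6 → S/O/S on L6; bus (none); mem=48
  op23 P0: store L1 := 58 → M/I/I on L1; bus (none); mem=80
  op24 P0: store L6 := 34 → M/I/I on L6; bus BusUpgr Flush; mem=79
  op25 P0: load  L6 → M/I/I on L6; bus (none); mem=79
  op26 P1: store L6 := 57 → I/M/I on L6; bus BusRdX Flush; mem=34
  op27 P0: load  L6 → S/O/I on L6; bus BusRd; mem=34

memory[L6] = 34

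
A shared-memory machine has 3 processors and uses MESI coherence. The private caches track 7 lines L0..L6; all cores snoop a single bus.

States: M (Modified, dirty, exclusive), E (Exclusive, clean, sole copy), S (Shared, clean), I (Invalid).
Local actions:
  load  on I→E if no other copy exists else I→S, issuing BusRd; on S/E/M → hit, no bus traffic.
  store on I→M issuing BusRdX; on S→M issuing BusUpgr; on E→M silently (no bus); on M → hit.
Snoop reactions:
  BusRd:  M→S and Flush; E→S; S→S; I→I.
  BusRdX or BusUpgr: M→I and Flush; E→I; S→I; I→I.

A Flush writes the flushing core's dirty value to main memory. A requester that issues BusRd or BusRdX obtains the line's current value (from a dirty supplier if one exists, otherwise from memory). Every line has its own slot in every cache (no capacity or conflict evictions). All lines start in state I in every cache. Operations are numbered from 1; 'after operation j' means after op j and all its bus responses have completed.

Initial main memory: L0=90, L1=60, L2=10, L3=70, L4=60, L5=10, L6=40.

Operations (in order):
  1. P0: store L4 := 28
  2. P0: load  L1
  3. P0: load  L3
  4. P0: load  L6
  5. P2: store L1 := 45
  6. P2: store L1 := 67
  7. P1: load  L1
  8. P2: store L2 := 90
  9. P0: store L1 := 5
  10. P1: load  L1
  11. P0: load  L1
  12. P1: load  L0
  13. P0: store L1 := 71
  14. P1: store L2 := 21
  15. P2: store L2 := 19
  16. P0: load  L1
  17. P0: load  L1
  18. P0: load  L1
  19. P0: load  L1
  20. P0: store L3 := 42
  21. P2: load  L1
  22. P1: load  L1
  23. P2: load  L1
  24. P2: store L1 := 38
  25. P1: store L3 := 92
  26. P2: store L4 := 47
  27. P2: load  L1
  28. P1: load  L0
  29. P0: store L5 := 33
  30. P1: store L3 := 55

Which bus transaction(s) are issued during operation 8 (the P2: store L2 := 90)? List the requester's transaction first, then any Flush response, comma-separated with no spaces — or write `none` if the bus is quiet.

bus = BusRdX

1. P0: store L4 := 28  bus=[BusRdX]  L4: P0=M P1=I P2=I  mem[L4]=60
2. P0: load  L1  bus=[BusRd]  L1: P0=E P1=I P2=I  mem[L1]=60
3. P0: load  L3  bus=[BusRd]  L3: P0=E P1=I P2=I  mem[L3]=70
4. P0: load  L6  bus=[BusRd]  L6: P0=E P1=I P2=I  mem[L6]=40
5. P2: store L1 := 45  bus=[BusRdX]  L1: P0=I P1=I P2=M  mem[L1]=60
6. P2: store L1 := 67  bus=[-]  L1: P0=I P1=I P2=M  mem[L1]=60
7. P1: load  L1  bus=[BusRd,Flush]  L1: P0=I P1=S P2=S  mem[L1]=67
8. P2: store L2 := 90  bus=[BusRdX]  L2: P0=I P1=I P2=M  mem[L2]=10
9. P0: store L1 := 5  bus=[BusRdX]  L1: P0=M P1=I P2=I  mem[L1]=67
10. P1: load  L1  bus=[BusRd,Flush]  L1: P0=S P1=S P2=I  mem[L1]=5
11. P0: load  L1  bus=[-]  L1: P0=S P1=S P2=I  mem[L1]=5
12. P1: load  L0  bus=[BusRd]  L0: P0=I P1=E P2=I  mem[L0]=90
13. P0: store L1 := 71  bus=[BusUpgr]  L1: P0=M P1=I P2=I  mem[L1]=5
14. P1: store L2 := 21  bus=[BusRdX,Flush]  L2: P0=I P1=M P2=I  mem[L2]=90
15. P2: store L2 := 19  bus=[BusRdX,Flush]  L2: P0=I P1=I P2=M  mem[L2]=21
16. P0: load  L1  bus=[-]  L1: P0=M P1=I P2=I  mem[L1]=5
17. P0: load  L1  bus=[-]  L1: P0=M P1=I P2=I  mem[L1]=5
18. P0: load  L1  bus=[-]  L1: P0=M P1=I P2=I  mem[L1]=5
19. P0: load  L1  bus=[-]  L1: P0=M P1=I P2=I  mem[L1]=5
20. P0: store L3 := 42  bus=[-]  L3: P0=M P1=I P2=I  mem[L3]=70
21. P2: load  L1  bus=[BusRd,Flush]  L1: P0=S P1=I P2=S  mem[L1]=71
22. P1: load  L1  bus=[BusRd]  L1: P0=S P1=S P2=S  mem[L1]=71
23. P2: load  L1  bus=[-]  L1: P0=S P1=S P2=S  mem[L1]=71
24. P2: store L1 := 38  bus=[BusUpgr]  L1: P0=I P1=I P2=M  mem[L1]=71
25. P1: store L3 := 92  bus=[BusRdX,Flush]  L3: P0=I P1=M P2=I  mem[L3]=42
26. P2: store L4 := 47  bus=[BusRdX,Flush]  L4: P0=I P1=I P2=M  mem[L4]=28
27. P2: load  L1  bus=[-]  L1: P0=I P1=I P2=M  mem[L1]=71
28. P1: load  L0  bus=[-]  L0: P0=I P1=E P2=I  mem[L0]=90
29. P0: store L5 := 33  bus=[BusRdX]  L5: P0=M P1=I P2=I  mem[L5]=10
30. P1: store L3 := 55  bus=[-]  L3: P0=I P1=M P2=I  mem[L3]=42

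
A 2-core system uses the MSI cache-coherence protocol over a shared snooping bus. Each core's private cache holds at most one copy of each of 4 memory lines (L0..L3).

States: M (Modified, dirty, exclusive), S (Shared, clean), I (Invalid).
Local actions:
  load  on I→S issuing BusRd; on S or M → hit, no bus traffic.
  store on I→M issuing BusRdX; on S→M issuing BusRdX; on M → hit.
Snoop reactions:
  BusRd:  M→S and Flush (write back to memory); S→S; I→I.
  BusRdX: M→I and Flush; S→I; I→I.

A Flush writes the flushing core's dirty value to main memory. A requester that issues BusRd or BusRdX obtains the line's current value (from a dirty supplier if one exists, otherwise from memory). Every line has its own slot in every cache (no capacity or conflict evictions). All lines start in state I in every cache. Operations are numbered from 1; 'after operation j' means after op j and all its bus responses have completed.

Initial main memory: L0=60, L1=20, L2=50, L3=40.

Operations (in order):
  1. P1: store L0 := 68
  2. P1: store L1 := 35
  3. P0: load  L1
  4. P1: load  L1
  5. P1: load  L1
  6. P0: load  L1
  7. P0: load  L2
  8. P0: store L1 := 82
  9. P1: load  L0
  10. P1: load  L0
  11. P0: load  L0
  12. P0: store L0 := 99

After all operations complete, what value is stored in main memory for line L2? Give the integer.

memory[L2] = 50

[1] P1: store L0 := 68 | P0:I, P1:M(68) | bus: BusRdX
[2] P1: store L1 := 35 | P0:I, P1:M(35) | bus: BusRdX
[3] P0: load  L1 | P0:S(35), P1:S(35) | bus: BusRd,Flush
[4] P1: load  L1 | P0:S(35), P1:S(35) | bus: none
[5] P1: load  L1 | P0:S(35), P1:S(35) | bus: none
[6] P0: load  L1 | P0:S(35), P1:S(35) | bus: none
[7] P0: load  L2 | P0:S(50), P1:I | bus: BusRd
[8] P0: store L1 := 82 | P0:M(82), P1:I | bus: BusRdX
[9] P1: load  L0 | P0:I, P1:M(68) | bus: none
[10] P1: load  L0 | P0:I, P1:M(68) | bus: none
[11] P0: load  L0 | P0:S(68), P1:S(68) | bus: BusRd,Flush
[12] P0: store L0 := 99 | P0:M(99), P1:I | bus: BusRdX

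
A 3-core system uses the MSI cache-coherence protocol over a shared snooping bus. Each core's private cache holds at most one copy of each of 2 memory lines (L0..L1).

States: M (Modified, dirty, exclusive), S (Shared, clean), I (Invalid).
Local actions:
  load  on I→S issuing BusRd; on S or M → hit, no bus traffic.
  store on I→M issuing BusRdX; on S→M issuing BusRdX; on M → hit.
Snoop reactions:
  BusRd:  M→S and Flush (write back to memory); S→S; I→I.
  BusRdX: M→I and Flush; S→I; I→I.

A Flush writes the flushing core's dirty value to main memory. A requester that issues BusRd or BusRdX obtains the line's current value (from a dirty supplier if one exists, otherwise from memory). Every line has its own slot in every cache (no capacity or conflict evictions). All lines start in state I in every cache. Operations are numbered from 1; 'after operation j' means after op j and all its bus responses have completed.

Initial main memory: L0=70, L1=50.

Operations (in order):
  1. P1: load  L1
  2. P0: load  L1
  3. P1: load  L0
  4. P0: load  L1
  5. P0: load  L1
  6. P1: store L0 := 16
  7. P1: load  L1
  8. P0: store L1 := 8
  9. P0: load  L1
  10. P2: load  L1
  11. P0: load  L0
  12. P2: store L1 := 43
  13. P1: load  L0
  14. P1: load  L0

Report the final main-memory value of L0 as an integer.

  op1 P1: load  L1 → I/S/I on L1; bus BusRd; mem=50
  op2 P0: load  L1 → S/S/I on L1; bus BusRd; mem=50
  op3 P1: load  L0 → I/S/I on L0; bus BusRd; mem=70
  op4 P0: load  L1 → S/S/I on L1; bus (none); mem=50
  op5 P0: load  L1 → S/S/I on L1; bus (none); mem=50
  op6 P1: store L0 := 16 → I/M/I on L0; bus BusRdX; mem=70
  op7 P1: load  L1 → S/S/I on L1; bus (none); mem=50
  op8 P0: store L1 := 8 → M/I/I on L1; bus BusRdX; mem=50
  op9 P0: load  L1 → M/I/I on L1; bus (none); mem=50
  op10 P2: load  L1 → S/I/S on L1; bus BusRd Flush; mem=8
  op11 P0: load  L0 → S/S/I on L0; bus BusRd Flush; mem=16
  op12 P2: store L1 := 43 → I/I/M on L1; bus BusRdX; mem=8
  op13 P1: load  L0 → S/S/I on L0; bus (none); mem=16
  op14 P1: load  L0 → S/S/I on L0; bus (none); mem=16

memory[L0] = 16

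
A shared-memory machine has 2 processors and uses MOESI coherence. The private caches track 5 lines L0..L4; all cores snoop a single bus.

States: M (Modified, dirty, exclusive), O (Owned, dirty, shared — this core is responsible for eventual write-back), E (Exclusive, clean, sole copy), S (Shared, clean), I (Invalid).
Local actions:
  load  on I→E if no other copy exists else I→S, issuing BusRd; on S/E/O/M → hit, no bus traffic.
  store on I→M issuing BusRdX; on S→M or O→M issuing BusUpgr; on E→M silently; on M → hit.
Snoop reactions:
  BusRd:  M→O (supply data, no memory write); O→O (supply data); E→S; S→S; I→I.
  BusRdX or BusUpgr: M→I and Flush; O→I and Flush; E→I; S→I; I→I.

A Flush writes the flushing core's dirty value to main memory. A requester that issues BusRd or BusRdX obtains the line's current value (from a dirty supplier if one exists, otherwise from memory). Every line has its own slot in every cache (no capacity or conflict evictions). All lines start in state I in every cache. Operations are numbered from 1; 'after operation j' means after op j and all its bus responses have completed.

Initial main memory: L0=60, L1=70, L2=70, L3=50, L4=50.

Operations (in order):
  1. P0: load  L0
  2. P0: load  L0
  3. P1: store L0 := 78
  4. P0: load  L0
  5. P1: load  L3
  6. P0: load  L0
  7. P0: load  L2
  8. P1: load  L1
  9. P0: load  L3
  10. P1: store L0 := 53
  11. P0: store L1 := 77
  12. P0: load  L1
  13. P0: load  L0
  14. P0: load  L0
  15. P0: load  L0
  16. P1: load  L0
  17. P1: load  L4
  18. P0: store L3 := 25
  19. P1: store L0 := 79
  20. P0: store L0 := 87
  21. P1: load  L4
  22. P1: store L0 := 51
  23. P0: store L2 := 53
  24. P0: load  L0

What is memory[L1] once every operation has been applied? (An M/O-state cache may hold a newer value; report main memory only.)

[1] P0: load  L0 | P0:E(60), P1:I | bus: BusRd
[2] P0: load  L0 | P0:E(60), P1:I | bus: none
[3] P1: store L0 := 78 | P0:I, P1:M(78) | bus: BusRdX
[4] P0: load  L0 | P0:S(78), P1:O(78) | bus: BusRd
[5] P1: load  L3 | P0:I, P1:E(50) | bus: BusRd
[6] P0: load  L0 | P0:S(78), P1:O(78) | bus: none
[7] P0: load  L2 | P0:E(70), P1:I | bus: BusRd
[8] P1: load  L1 | P0:I, P1:E(70) | bus: BusRd
[9] P0: load  L3 | P0:S(50), P1:S(50) | bus: BusRd
[10] P1: store L0 := 53 | P0:I, P1:M(53) | bus: BusUpgr
[11] P0: store L1 := 77 | P0:M(77), P1:I | bus: BusRdX
[12] P0: load  L1 | P0:M(77), P1:I | bus: none
[13] P0: load  L0 | P0:S(53), P1:O(53) | bus: BusRd
[14] P0: load  L0 | P0:S(53), P1:O(53) | bus: none
[15] P0: load  L0 | P0:S(53), P1:O(53) | bus: none
[16] P1: load  L0 | P0:S(53), P1:O(53) | bus: none
[17] P1: load  L4 | P0:I, P1:E(50) | bus: BusRd
[18] P0: store L3 := 25 | P0:M(25), P1:I | bus: BusUpgr
[19] P1: store L0 := 79 | P0:I, P1:M(79) | bus: BusUpgr
[20] P0: store L0 := 87 | P0:M(87), P1:I | bus: BusRdX,Flush
[21] P1: load  L4 | P0:I, P1:E(50) | bus: none
[22] P1: store L0 := 51 | P0:I, P1:M(51) | bus: BusRdX,Flush
[23] P0: store L2 := 53 | P0:M(53), P1:I | bus: none
[24] P0: load  L0 | P0:S(51), P1:O(51) | bus: BusRd

memory[L1] = 70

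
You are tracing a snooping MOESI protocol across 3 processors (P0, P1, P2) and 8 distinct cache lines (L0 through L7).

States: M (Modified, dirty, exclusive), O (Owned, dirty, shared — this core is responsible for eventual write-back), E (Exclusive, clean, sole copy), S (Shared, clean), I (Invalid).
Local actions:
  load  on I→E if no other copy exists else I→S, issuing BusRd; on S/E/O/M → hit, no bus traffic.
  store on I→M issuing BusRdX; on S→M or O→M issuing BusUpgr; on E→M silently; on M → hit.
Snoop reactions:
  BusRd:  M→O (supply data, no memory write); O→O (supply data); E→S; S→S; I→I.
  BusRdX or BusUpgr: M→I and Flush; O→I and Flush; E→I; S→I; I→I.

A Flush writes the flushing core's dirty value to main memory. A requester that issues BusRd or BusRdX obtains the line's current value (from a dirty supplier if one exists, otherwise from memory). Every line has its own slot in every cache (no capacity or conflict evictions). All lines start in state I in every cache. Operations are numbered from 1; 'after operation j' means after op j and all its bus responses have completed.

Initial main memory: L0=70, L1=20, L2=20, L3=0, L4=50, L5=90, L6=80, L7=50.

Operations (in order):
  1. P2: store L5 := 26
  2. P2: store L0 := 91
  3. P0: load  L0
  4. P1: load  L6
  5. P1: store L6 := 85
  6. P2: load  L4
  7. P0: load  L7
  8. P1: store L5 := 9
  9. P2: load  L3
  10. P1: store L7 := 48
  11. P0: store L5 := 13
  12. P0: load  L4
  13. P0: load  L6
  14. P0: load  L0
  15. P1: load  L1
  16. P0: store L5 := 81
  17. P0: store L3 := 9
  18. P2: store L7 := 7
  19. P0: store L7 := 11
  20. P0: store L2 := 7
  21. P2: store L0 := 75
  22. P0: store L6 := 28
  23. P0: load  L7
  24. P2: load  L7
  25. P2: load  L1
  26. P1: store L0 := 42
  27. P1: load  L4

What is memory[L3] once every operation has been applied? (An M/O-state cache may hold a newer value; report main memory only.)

  op1 P2: store L5 := 26 → I/I/M on L5; bus BusRdX; mem=90
  op2 P2: store L0 := 91 → I/I/M on L0; bus BusRdX; mem=70
  op3 P0: load  L0 → S/I/O on L0; bus BusRd; mem=70
  op4 P1: load  L6 → I/E/I on L6; bus BusRd; mem=80
  op5 P1: store L6 := 85 → I/M/I on L6; bus (none); mem=80
  op6 P2: load  L4 → I/I/E on L4; bus BusRd; mem=50
  op7 P0: load  L7 → E/I/I on L7; bus BusRd; mem=50
  op8 P1: store L5 := 9 → I/M/I on L5; bus BusRdX Flush; mem=26
  op9 P2: load  L3 → I/I/E on L3; bus BusRd; mem=0
  op10 P1: store L7 := 48 → I/M/I on L7; bus BusRdX; mem=50
  op11 P0: store L5 := 13 → M/I/I on L5; bus BusRdX Flush; mem=9
  op12 P0: load  L4 → S/I/S on L4; bus BusRd; mem=50
  op13 P0: load  L6 → S/O/I on L6; bus BusRd; mem=80
  op14 P0: load  L0 → S/I/O on L0; bus (none); mem=70
  op15 P1: load  L1 → I/E/I on L1; bus BusRd; mem=20
  op16 P0: store L5 := 81 → M/I/I on L5; bus (none); mem=9
  op17 P0: store L3 := 9 → M/I/I on L3; bus BusRdX; mem=0
  op18 P2: store L7 := 7 → I/I/M on L7; bus BusRdX Flush; mem=48
  op19 P0: store L7 := 11 → M/I/I on L7; bus BusRdX Flush; mem=7
  op20 P0: store L2 := 7 → M/I/I on L2; bus BusRdX; mem=20
  op21 P2: store L0 := 75 → I/I/M on L0; bus BusUpgr; mem=70
  op22 P0: store L6 := 28 → M/I/I on L6; bus BusUpgr Flush; mem=85
  op23 P0: load  L7 → M/I/I on L7; bus (none); mem=7
  op24 P2: load  L7 → O/I/S on L7; bus BusRd; mem=7
  op25 P2: load  L1 → I/S/S on L1; bus BusRd; mem=20
  op26 P1: store L0 := 42 → I/M/I on L0; bus BusRdX Flush; mem=75
  op27 P1: load  L4 → S/S/S on L4; bus BusRd; mem=50

memory[L3] = 0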